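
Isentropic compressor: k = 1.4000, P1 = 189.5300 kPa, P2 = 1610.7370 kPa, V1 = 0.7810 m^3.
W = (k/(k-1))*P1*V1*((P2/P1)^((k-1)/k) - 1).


(k-1)/k = 0.2857
(P2/P1)^exp = 1.8430
W = 3.5000 * 189.5300 * 0.7810 * (1.8430 - 1) = 436.7467 kJ

436.7467 kJ


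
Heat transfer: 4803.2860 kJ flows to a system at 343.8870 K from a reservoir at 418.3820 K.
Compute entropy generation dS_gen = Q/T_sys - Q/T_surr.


dS_sys = 4803.2860/343.8870 = 13.9676 kJ/K
dS_surr = -4803.2860/418.3820 = -11.4806 kJ/K
dS_gen = 13.9676 - 11.4806 = 2.4870 kJ/K (irreversible)

dS_gen = 2.4870 kJ/K, irreversible


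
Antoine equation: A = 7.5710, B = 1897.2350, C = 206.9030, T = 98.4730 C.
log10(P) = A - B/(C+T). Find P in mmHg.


C+T = 305.3760
B/(C+T) = 6.2128
log10(P) = 7.5710 - 6.2128 = 1.3582
P = 10^1.3582 = 22.8148 mmHg

22.8148 mmHg


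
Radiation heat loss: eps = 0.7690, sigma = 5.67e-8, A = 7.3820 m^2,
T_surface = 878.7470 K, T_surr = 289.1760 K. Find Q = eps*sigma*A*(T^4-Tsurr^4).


T^4 = 5.9629e+11
Tsurr^4 = 6.9928e+09
Q = 0.7690 * 5.67e-8 * 7.3820 * 5.8929e+11 = 189677.4545 W

189677.4545 W


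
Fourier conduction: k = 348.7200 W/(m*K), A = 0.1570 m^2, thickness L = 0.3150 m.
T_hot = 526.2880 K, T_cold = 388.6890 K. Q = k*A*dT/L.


dT = 137.5990 K
Q = 348.7200 * 0.1570 * 137.5990 / 0.3150 = 23915.5973 W

23915.5973 W


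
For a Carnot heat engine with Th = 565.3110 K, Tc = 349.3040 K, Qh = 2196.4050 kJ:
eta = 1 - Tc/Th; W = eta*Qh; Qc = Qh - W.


eta = 1 - 349.3040/565.3110 = 0.3821
W = 0.3821 * 2196.4050 = 839.2528 kJ
Qc = 2196.4050 - 839.2528 = 1357.1522 kJ

eta = 38.2103%, W = 839.2528 kJ, Qc = 1357.1522 kJ


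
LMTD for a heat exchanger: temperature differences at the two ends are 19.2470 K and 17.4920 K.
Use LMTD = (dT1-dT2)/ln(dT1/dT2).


dT1/dT2 = 1.1003
ln(dT1/dT2) = 0.0956
LMTD = 1.7550 / 0.0956 = 18.3555 K

18.3555 K


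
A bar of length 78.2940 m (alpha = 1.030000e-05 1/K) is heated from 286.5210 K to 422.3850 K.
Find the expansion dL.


dT = 135.8640 K
dL = 1.030000e-05 * 78.2940 * 135.8640 = 0.109565 m
L_final = 78.403565 m

dL = 0.109565 m


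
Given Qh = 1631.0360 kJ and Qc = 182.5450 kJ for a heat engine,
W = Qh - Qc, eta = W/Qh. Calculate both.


W = 1631.0360 - 182.5450 = 1448.4910 kJ
eta = 1448.4910 / 1631.0360 = 0.8881 = 88.8080%

W = 1448.4910 kJ, eta = 88.8080%


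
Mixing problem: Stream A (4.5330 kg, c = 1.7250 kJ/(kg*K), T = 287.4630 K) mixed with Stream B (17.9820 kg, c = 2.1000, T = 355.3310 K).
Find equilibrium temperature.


num = 15665.8757
den = 45.5816
Tf = 343.6884 K

343.6884 K


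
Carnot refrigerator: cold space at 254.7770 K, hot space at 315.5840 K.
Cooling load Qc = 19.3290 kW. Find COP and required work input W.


COP = 254.7770 / 60.8070 = 4.1899
W = 19.3290 / 4.1899 = 4.6132 kW

COP = 4.1899, W = 4.6132 kW


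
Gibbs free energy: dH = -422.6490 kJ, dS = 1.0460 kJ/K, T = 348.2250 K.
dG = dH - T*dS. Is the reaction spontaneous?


T*dS = 348.2250 * 1.0460 = 364.2434 kJ
dG = -422.6490 - 364.2434 = -786.8924 kJ (spontaneous)

dG = -786.8924 kJ, spontaneous


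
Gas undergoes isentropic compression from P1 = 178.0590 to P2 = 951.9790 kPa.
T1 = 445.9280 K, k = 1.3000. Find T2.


(k-1)/k = 0.2308
(P2/P1)^exp = 1.4724
T2 = 445.9280 * 1.4724 = 656.5675 K

656.5675 K


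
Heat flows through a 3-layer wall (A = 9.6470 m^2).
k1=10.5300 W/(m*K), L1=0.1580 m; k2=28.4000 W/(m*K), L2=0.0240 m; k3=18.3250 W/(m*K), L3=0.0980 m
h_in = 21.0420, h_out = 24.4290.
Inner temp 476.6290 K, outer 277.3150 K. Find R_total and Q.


R_conv_in = 1/(21.0420*9.6470) = 0.0049
R_1 = 0.1580/(10.5300*9.6470) = 0.0016
R_2 = 0.0240/(28.4000*9.6470) = 8.7599e-05
R_3 = 0.0980/(18.3250*9.6470) = 0.0006
R_conv_out = 1/(24.4290*9.6470) = 0.0042
R_total = 0.0114 K/W
Q = 199.3140 / 0.0114 = 17534.5683 W

R_total = 0.0114 K/W, Q = 17534.5683 W


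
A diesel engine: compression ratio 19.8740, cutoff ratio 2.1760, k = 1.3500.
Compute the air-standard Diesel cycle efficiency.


r^(k-1) = 2.8471
rc^k = 2.8565
eta = 0.5893 = 58.9265%

58.9265%


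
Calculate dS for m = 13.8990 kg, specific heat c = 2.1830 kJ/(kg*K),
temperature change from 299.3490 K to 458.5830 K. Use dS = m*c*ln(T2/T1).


T2/T1 = 1.5319
ln(T2/T1) = 0.4265
dS = 13.8990 * 2.1830 * 0.4265 = 12.9416 kJ/K

12.9416 kJ/K


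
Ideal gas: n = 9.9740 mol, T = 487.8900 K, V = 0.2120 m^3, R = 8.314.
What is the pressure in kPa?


P = nRT/V = 9.9740 * 8.314 * 487.8900 / 0.2120
= 40457.7103 / 0.2120 = 190838.2563 Pa = 190.8383 kPa

190.8383 kPa


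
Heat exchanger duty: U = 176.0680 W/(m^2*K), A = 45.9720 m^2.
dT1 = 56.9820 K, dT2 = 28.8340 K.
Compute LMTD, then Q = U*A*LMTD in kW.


LMTD = 41.3224 K
Q = 176.0680 * 45.9720 * 41.3224 = 334471.6919 W = 334.4717 kW

334.4717 kW


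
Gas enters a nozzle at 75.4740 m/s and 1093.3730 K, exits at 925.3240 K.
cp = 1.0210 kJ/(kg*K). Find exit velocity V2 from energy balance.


dT = 168.0490 K
2*cp*1000*dT = 343156.0580
V1^2 = 5696.3247
V2 = sqrt(348852.3827) = 590.6373 m/s

590.6373 m/s


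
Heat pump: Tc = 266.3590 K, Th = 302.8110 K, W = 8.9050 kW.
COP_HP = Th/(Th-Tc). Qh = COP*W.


COP = 302.8110 / 36.4520 = 8.3071
Qh = 8.3071 * 8.9050 = 73.9749 kW

COP = 8.3071, Qh = 73.9749 kW


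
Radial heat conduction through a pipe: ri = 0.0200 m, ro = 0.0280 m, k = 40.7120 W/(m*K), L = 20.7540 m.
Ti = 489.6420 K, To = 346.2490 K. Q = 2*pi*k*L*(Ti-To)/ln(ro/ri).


dT = 143.3930 K
ln(ro/ri) = 0.3365
Q = 2*pi*40.7120*20.7540*143.3930 / 0.3365 = 2262470.0275 W

2262470.0275 W


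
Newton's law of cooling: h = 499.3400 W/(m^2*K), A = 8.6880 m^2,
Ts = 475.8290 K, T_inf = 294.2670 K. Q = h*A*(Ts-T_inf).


dT = 181.5620 K
Q = 499.3400 * 8.6880 * 181.5620 = 787664.2370 W

787664.2370 W


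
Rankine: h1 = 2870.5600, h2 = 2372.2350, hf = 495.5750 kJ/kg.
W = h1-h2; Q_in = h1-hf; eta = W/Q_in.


W = 498.3250 kJ/kg
Q_in = 2374.9850 kJ/kg
eta = 0.2098 = 20.9822%

eta = 20.9822%


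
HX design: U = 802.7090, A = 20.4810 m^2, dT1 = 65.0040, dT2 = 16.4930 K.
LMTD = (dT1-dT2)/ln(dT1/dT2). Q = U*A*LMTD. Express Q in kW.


LMTD = 35.3704 K
Q = 802.7090 * 20.4810 * 35.3704 = 581499.9280 W = 581.4999 kW

581.4999 kW


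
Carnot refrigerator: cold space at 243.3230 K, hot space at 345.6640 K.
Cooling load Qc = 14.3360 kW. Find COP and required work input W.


COP = 243.3230 / 102.3410 = 2.3776
W = 14.3360 / 2.3776 = 6.0297 kW

COP = 2.3776, W = 6.0297 kW


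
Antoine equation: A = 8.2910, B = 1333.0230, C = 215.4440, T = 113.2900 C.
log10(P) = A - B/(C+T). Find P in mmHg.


C+T = 328.7340
B/(C+T) = 4.0550
log10(P) = 8.2910 - 4.0550 = 4.2360
P = 10^4.2360 = 17217.8861 mmHg

17217.8861 mmHg


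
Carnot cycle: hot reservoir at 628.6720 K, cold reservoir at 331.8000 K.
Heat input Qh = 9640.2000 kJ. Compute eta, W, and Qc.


eta = 1 - 331.8000/628.6720 = 0.4722
W = 0.4722 * 9640.2000 = 4552.3030 kJ
Qc = 9640.2000 - 4552.3030 = 5087.8970 kJ

eta = 47.2221%, W = 4552.3030 kJ, Qc = 5087.8970 kJ


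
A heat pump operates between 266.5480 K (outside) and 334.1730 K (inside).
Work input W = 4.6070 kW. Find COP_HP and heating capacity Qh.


COP = 334.1730 / 67.6250 = 4.9416
Qh = 4.9416 * 4.6070 = 22.7658 kW

COP = 4.9416, Qh = 22.7658 kW


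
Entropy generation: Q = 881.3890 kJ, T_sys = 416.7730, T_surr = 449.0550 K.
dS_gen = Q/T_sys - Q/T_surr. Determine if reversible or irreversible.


dS_sys = 881.3890/416.7730 = 2.1148 kJ/K
dS_surr = -881.3890/449.0550 = -1.9628 kJ/K
dS_gen = 2.1148 - 1.9628 = 0.1520 kJ/K (irreversible)

dS_gen = 0.1520 kJ/K, irreversible


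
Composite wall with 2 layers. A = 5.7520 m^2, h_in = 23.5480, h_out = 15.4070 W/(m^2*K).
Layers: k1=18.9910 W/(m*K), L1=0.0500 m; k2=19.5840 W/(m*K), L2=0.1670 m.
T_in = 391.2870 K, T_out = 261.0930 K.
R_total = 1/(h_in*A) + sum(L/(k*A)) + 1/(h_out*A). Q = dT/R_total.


R_conv_in = 1/(23.5480*5.7520) = 0.0074
R_1 = 0.0500/(18.9910*5.7520) = 0.0005
R_2 = 0.1670/(19.5840*5.7520) = 0.0015
R_conv_out = 1/(15.4070*5.7520) = 0.0113
R_total = 0.0206 K/W
Q = 130.1940 / 0.0206 = 6317.9105 W

R_total = 0.0206 K/W, Q = 6317.9105 W


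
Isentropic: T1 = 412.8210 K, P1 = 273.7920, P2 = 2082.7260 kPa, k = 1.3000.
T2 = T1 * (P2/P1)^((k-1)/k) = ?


(k-1)/k = 0.2308
(P2/P1)^exp = 1.5972
T2 = 412.8210 * 1.5972 = 659.3534 K

659.3534 K


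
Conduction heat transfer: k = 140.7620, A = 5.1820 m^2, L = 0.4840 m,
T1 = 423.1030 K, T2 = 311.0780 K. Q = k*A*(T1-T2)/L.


dT = 112.0250 K
Q = 140.7620 * 5.1820 * 112.0250 / 0.4840 = 168831.0916 W

168831.0916 W


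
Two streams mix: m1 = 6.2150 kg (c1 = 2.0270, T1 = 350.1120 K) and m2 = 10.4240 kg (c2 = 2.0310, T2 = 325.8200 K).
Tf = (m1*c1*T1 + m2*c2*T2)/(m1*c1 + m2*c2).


num = 11308.6248
den = 33.7689
Tf = 334.8823 K

334.8823 K


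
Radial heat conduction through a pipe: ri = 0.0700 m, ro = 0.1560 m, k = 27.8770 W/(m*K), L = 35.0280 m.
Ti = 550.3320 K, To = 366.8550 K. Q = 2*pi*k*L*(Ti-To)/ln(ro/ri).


dT = 183.4770 K
ln(ro/ri) = 0.8014
Q = 2*pi*27.8770*35.0280*183.4770 / 0.8014 = 1404736.2813 W

1404736.2813 W


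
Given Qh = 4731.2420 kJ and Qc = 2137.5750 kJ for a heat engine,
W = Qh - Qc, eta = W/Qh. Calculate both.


W = 4731.2420 - 2137.5750 = 2593.6670 kJ
eta = 2593.6670 / 4731.2420 = 0.5482 = 54.8200%

W = 2593.6670 kJ, eta = 54.8200%


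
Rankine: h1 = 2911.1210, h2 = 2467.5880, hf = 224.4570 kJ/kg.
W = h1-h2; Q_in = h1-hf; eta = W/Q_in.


W = 443.5330 kJ/kg
Q_in = 2686.6640 kJ/kg
eta = 0.1651 = 16.5087%

eta = 16.5087%


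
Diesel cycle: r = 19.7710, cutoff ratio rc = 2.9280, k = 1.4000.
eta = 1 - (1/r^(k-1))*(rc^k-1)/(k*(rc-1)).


r^(k-1) = 3.2992
rc^k = 4.4999
eta = 0.6070 = 60.6989%

60.6989%


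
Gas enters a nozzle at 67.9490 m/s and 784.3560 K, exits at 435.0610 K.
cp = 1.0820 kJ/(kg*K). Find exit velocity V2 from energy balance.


dT = 349.2950 K
2*cp*1000*dT = 755874.3800
V1^2 = 4617.0666
V2 = sqrt(760491.4466) = 872.0616 m/s

872.0616 m/s


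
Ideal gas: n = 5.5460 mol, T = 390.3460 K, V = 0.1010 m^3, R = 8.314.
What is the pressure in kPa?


P = nRT/V = 5.5460 * 8.314 * 390.3460 / 0.1010
= 17998.6370 / 0.1010 = 178204.3270 Pa = 178.2043 kPa

178.2043 kPa


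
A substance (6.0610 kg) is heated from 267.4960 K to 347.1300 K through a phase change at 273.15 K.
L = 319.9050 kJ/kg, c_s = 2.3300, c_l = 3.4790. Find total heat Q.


Q1 (sensible, solid) = 6.0610 * 2.3300 * 5.6540 = 79.8465 kJ
Q2 (latent) = 6.0610 * 319.9050 = 1938.9442 kJ
Q3 (sensible, liquid) = 6.0610 * 3.4790 * 73.9800 = 1559.9585 kJ
Q_total = 3578.7492 kJ

3578.7492 kJ


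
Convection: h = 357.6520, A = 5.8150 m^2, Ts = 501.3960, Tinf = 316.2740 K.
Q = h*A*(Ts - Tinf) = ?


dT = 185.1220 K
Q = 357.6520 * 5.8150 * 185.1220 = 385006.8094 W

385006.8094 W


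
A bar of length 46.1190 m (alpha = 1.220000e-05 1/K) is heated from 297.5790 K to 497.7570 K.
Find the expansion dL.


dT = 200.1780 K
dL = 1.220000e-05 * 46.1190 * 200.1780 = 0.112631 m
L_final = 46.231631 m

dL = 0.112631 m


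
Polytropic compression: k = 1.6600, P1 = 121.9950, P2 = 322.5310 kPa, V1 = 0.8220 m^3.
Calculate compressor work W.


(k-1)/k = 0.3976
(P2/P1)^exp = 1.4719
W = 2.5152 * 121.9950 * 0.8220 * (1.4719 - 1) = 119.0188 kJ

119.0188 kJ


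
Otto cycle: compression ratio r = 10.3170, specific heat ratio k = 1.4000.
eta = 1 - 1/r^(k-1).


r^(k-1) = 2.5434
eta = 1 - 1/2.5434 = 0.6068 = 60.6832%

60.6832%


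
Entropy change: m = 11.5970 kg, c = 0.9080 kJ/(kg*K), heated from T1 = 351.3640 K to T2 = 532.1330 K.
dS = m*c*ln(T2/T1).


T2/T1 = 1.5145
ln(T2/T1) = 0.4151
dS = 11.5970 * 0.9080 * 0.4151 = 4.3707 kJ/K

4.3707 kJ/K


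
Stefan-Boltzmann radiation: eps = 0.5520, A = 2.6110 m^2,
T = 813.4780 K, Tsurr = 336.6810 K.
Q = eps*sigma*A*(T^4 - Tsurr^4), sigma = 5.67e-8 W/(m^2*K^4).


T^4 = 4.3791e+11
Tsurr^4 = 1.2849e+10
Q = 0.5520 * 5.67e-8 * 2.6110 * 4.2506e+11 = 34735.8916 W

34735.8916 W


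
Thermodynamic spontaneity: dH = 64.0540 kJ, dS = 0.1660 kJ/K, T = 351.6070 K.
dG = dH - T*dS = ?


T*dS = 351.6070 * 0.1660 = 58.3668 kJ
dG = 64.0540 - 58.3668 = 5.6872 kJ (non-spontaneous)

dG = 5.6872 kJ, non-spontaneous


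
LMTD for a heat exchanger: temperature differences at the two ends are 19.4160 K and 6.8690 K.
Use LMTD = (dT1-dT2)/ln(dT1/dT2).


dT1/dT2 = 2.8266
ln(dT1/dT2) = 1.0391
LMTD = 12.5470 / 1.0391 = 12.0751 K

12.0751 K


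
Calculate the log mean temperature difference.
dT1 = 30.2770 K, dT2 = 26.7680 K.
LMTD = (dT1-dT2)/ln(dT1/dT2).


dT1/dT2 = 1.1311
ln(dT1/dT2) = 0.1232
LMTD = 3.5090 / 0.1232 = 28.4865 K

28.4865 K


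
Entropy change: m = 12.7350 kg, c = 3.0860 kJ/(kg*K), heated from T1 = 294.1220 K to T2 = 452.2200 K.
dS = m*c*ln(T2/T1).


T2/T1 = 1.5375
ln(T2/T1) = 0.4302
dS = 12.7350 * 3.0860 * 0.4302 = 16.9059 kJ/K

16.9059 kJ/K


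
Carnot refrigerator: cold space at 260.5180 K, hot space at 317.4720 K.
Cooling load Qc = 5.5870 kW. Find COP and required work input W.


COP = 260.5180 / 56.9540 = 4.5742
W = 5.5870 / 4.5742 = 1.2214 kW

COP = 4.5742, W = 1.2214 kW


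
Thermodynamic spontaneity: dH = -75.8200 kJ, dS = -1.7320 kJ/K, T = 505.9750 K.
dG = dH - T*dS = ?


T*dS = 505.9750 * -1.7320 = -876.3487 kJ
dG = -75.8200 + 876.3487 = 800.5287 kJ (non-spontaneous)

dG = 800.5287 kJ, non-spontaneous


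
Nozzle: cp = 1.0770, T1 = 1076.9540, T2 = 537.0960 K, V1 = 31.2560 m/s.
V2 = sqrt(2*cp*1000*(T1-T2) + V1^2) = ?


dT = 539.8580 K
2*cp*1000*dT = 1162854.1320
V1^2 = 976.9375
V2 = sqrt(1163831.0695) = 1078.8100 m/s

1078.8100 m/s


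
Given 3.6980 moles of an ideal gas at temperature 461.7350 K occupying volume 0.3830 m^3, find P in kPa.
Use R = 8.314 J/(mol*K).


P = nRT/V = 3.6980 * 8.314 * 461.7350 / 0.3830
= 14196.1220 / 0.3830 = 37065.5927 Pa = 37.0656 kPa

37.0656 kPa


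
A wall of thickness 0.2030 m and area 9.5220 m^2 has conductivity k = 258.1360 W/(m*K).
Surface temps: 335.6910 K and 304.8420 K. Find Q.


dT = 30.8490 K
Q = 258.1360 * 9.5220 * 30.8490 / 0.2030 = 373526.8332 W

373526.8332 W


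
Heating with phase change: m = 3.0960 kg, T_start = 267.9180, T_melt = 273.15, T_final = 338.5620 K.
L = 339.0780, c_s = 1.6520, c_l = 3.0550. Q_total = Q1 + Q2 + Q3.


Q1 (sensible, solid) = 3.0960 * 1.6520 * 5.2320 = 26.7595 kJ
Q2 (latent) = 3.0960 * 339.0780 = 1049.7855 kJ
Q3 (sensible, liquid) = 3.0960 * 3.0550 * 65.4120 = 618.6850 kJ
Q_total = 1695.2300 kJ

1695.2300 kJ


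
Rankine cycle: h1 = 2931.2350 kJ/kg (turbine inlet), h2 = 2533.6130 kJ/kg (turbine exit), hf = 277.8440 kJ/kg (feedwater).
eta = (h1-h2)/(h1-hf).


W = 397.6220 kJ/kg
Q_in = 2653.3910 kJ/kg
eta = 0.1499 = 14.9854%

eta = 14.9854%


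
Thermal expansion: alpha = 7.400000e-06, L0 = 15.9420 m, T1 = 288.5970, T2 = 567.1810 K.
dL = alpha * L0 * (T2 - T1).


dT = 278.5840 K
dL = 7.400000e-06 * 15.9420 * 278.5840 = 0.032865 m
L_final = 15.974865 m

dL = 0.032865 m


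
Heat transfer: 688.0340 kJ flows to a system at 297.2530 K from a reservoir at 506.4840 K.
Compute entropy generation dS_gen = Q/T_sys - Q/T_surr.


dS_sys = 688.0340/297.2530 = 2.3146 kJ/K
dS_surr = -688.0340/506.4840 = -1.3585 kJ/K
dS_gen = 2.3146 - 1.3585 = 0.9562 kJ/K (irreversible)

dS_gen = 0.9562 kJ/K, irreversible


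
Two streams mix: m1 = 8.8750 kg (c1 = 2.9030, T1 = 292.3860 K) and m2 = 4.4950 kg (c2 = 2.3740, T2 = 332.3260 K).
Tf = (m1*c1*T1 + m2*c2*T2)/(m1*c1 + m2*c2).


num = 11079.3634
den = 36.4353
Tf = 304.0836 K

304.0836 K


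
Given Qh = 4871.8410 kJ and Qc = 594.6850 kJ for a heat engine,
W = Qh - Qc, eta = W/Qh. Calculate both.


W = 4871.8410 - 594.6850 = 4277.1560 kJ
eta = 4277.1560 / 4871.8410 = 0.8779 = 87.7934%

W = 4277.1560 kJ, eta = 87.7934%


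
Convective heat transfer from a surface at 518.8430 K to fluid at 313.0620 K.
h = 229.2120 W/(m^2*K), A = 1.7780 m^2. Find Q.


dT = 205.7810 K
Q = 229.2120 * 1.7780 * 205.7810 = 83863.7698 W

83863.7698 W


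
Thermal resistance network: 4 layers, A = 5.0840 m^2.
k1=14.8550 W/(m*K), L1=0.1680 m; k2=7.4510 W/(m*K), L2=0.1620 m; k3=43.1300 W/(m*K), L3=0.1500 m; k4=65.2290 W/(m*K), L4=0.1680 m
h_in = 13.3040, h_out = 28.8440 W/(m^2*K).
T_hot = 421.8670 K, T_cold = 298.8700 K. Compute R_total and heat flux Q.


R_conv_in = 1/(13.3040*5.0840) = 0.0148
R_1 = 0.1680/(14.8550*5.0840) = 0.0022
R_2 = 0.1620/(7.4510*5.0840) = 0.0043
R_3 = 0.1500/(43.1300*5.0840) = 0.0007
R_4 = 0.1680/(65.2290*5.0840) = 0.0005
R_conv_out = 1/(28.8440*5.0840) = 0.0068
R_total = 0.0293 K/W
Q = 122.9970 / 0.0293 = 4198.4645 W

R_total = 0.0293 K/W, Q = 4198.4645 W


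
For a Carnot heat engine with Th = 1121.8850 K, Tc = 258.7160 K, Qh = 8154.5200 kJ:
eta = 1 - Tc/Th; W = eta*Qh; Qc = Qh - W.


eta = 1 - 258.7160/1121.8850 = 0.7694
W = 0.7694 * 8154.5200 = 6274.0200 kJ
Qc = 8154.5200 - 6274.0200 = 1880.5000 kJ

eta = 76.9392%, W = 6274.0200 kJ, Qc = 1880.5000 kJ


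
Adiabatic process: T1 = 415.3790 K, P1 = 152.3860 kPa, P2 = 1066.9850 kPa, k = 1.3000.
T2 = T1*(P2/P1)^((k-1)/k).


(k-1)/k = 0.2308
(P2/P1)^exp = 1.5669
T2 = 415.3790 * 1.5669 = 650.8692 K

650.8692 K


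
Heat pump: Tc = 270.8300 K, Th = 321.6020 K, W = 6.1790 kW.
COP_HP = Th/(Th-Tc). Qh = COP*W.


COP = 321.6020 / 50.7720 = 6.3342
Qh = 6.3342 * 6.1790 = 39.1393 kW

COP = 6.3342, Qh = 39.1393 kW


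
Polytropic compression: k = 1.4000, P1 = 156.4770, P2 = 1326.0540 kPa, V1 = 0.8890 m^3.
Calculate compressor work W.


(k-1)/k = 0.2857
(P2/P1)^exp = 1.8415
W = 3.5000 * 156.4770 * 0.8890 * (1.8415 - 1) = 409.7137 kJ

409.7137 kJ


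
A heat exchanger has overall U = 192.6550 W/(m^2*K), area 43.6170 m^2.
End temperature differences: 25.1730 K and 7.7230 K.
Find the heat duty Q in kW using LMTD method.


LMTD = 14.7685 K
Q = 192.6550 * 43.6170 * 14.7685 = 124100.1715 W = 124.1002 kW

124.1002 kW


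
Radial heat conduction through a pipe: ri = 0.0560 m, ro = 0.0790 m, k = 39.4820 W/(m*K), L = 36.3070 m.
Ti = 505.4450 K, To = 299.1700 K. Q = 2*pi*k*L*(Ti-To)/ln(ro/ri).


dT = 206.2750 K
ln(ro/ri) = 0.3441
Q = 2*pi*39.4820*36.3070*206.2750 / 0.3441 = 5399283.6706 W

5399283.6706 W


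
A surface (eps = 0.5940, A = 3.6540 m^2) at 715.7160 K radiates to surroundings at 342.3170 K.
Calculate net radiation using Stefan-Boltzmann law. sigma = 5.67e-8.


T^4 = 2.6240e+11
Tsurr^4 = 1.3731e+10
Q = 0.5940 * 5.67e-8 * 3.6540 * 2.4867e+11 = 30602.5821 W

30602.5821 W


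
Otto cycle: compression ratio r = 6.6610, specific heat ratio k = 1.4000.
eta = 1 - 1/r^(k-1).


r^(k-1) = 2.1351
eta = 1 - 1/2.1351 = 0.5316 = 53.1635%

53.1635%


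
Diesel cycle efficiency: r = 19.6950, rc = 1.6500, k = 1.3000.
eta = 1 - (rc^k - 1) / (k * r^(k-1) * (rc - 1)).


r^(k-1) = 2.4452
rc^k = 1.9175
eta = 0.5560 = 55.5952%

55.5952%


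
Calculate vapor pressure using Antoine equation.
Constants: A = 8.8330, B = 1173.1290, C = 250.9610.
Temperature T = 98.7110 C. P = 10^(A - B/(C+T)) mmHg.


C+T = 349.6720
B/(C+T) = 3.3549
log10(P) = 8.8330 - 3.3549 = 5.4781
P = 10^5.4781 = 300648.3315 mmHg

300648.3315 mmHg


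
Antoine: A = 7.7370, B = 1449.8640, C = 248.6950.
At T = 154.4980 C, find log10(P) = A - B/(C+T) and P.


C+T = 403.1930
B/(C+T) = 3.5960
log10(P) = 7.7370 - 3.5960 = 4.1410
P = 10^4.1410 = 13837.0883 mmHg

13837.0883 mmHg


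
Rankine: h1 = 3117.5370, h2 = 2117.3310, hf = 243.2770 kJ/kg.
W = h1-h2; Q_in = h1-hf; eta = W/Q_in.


W = 1000.2060 kJ/kg
Q_in = 2874.2600 kJ/kg
eta = 0.3480 = 34.7987%

eta = 34.7987%


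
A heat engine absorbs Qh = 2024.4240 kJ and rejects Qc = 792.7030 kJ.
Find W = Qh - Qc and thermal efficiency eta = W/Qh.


W = 2024.4240 - 792.7030 = 1231.7210 kJ
eta = 1231.7210 / 2024.4240 = 0.6084 = 60.8430%

W = 1231.7210 kJ, eta = 60.8430%


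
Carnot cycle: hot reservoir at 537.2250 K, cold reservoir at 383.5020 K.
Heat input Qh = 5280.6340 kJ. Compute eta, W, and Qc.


eta = 1 - 383.5020/537.2250 = 0.2861
W = 0.2861 * 5280.6340 = 1511.0148 kJ
Qc = 5280.6340 - 1511.0148 = 3769.6192 kJ

eta = 28.6143%, W = 1511.0148 kJ, Qc = 3769.6192 kJ


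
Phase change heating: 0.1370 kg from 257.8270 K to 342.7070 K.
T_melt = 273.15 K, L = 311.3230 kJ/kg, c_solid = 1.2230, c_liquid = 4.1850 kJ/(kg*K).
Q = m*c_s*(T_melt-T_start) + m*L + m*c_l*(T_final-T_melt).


Q1 (sensible, solid) = 0.1370 * 1.2230 * 15.3230 = 2.5674 kJ
Q2 (latent) = 0.1370 * 311.3230 = 42.6513 kJ
Q3 (sensible, liquid) = 0.1370 * 4.1850 * 69.5570 = 39.8802 kJ
Q_total = 85.0988 kJ

85.0988 kJ


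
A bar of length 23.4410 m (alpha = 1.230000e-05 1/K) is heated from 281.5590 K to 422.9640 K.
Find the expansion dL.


dT = 141.4050 K
dL = 1.230000e-05 * 23.4410 * 141.4050 = 0.040770 m
L_final = 23.481770 m

dL = 0.040770 m


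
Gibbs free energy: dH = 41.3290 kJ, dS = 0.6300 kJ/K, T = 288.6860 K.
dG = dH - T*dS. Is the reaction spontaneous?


T*dS = 288.6860 * 0.6300 = 181.8722 kJ
dG = 41.3290 - 181.8722 = -140.5432 kJ (spontaneous)

dG = -140.5432 kJ, spontaneous


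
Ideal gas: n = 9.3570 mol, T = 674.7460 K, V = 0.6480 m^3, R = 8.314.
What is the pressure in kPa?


P = nRT/V = 9.3570 * 8.314 * 674.7460 / 0.6480
= 52491.2564 / 0.6480 = 81005.0254 Pa = 81.0050 kPa

81.0050 kPa


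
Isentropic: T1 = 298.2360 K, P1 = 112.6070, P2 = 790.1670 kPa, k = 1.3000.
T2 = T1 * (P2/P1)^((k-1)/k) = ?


(k-1)/k = 0.2308
(P2/P1)^exp = 1.5677
T2 = 298.2360 * 1.5677 = 467.5481 K

467.5481 K


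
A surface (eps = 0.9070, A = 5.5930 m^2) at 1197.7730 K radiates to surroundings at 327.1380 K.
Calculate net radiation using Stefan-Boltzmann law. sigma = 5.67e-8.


T^4 = 2.0582e+12
Tsurr^4 = 1.1453e+10
Q = 0.9070 * 5.67e-8 * 5.5930 * 2.0468e+12 = 588721.4540 W

588721.4540 W


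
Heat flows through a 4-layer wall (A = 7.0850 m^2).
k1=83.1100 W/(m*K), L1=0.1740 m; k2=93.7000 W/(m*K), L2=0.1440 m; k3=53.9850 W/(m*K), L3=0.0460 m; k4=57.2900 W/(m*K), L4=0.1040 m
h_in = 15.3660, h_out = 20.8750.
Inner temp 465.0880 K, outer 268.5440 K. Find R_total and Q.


R_conv_in = 1/(15.3660*7.0850) = 0.0092
R_1 = 0.1740/(83.1100*7.0850) = 0.0003
R_2 = 0.1440/(93.7000*7.0850) = 0.0002
R_3 = 0.0460/(53.9850*7.0850) = 0.0001
R_4 = 0.1040/(57.2900*7.0850) = 0.0003
R_conv_out = 1/(20.8750*7.0850) = 0.0068
R_total = 0.0168 K/W
Q = 196.5440 / 0.0168 = 11674.2548 W

R_total = 0.0168 K/W, Q = 11674.2548 W


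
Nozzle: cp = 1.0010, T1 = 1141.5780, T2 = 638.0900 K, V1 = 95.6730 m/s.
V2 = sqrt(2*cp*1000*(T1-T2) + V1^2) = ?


dT = 503.4880 K
2*cp*1000*dT = 1007982.9760
V1^2 = 9153.3229
V2 = sqrt(1017136.2989) = 1008.5318 m/s

1008.5318 m/s


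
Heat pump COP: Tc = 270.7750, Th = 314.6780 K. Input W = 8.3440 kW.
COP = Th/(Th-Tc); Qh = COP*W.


COP = 314.6780 / 43.9030 = 7.1676
Qh = 7.1676 * 8.3440 = 59.8062 kW

COP = 7.1676, Qh = 59.8062 kW


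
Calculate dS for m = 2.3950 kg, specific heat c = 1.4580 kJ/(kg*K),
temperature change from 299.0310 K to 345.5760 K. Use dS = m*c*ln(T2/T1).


T2/T1 = 1.1557
ln(T2/T1) = 0.1447
dS = 2.3950 * 1.4580 * 0.1447 = 0.5052 kJ/K

0.5052 kJ/K


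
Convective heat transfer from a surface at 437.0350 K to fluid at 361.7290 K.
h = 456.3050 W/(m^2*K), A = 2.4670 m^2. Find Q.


dT = 75.3060 K
Q = 456.3050 * 2.4670 * 75.3060 = 84772.2982 W

84772.2982 W


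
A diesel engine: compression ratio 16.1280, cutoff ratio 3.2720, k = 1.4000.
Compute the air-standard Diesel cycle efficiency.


r^(k-1) = 3.0411
rc^k = 5.2570
eta = 0.5599 = 55.9916%

55.9916%


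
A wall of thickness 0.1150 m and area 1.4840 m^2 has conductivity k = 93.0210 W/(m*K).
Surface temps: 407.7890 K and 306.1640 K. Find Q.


dT = 101.6250 K
Q = 93.0210 * 1.4840 * 101.6250 / 0.1150 = 121988.1438 W

121988.1438 W


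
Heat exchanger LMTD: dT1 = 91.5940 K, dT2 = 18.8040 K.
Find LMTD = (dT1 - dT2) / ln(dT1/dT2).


dT1/dT2 = 4.8710
ln(dT1/dT2) = 1.5833
LMTD = 72.7900 / 1.5833 = 45.9737 K

45.9737 K


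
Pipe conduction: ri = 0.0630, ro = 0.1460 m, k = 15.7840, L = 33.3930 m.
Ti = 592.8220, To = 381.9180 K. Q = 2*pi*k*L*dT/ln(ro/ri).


dT = 210.9040 K
ln(ro/ri) = 0.8405
Q = 2*pi*15.7840*33.3930*210.9040 / 0.8405 = 831024.8280 W

831024.8280 W


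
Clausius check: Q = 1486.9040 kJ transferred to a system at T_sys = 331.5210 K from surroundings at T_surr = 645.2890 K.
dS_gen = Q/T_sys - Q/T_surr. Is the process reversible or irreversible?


dS_sys = 1486.9040/331.5210 = 4.4851 kJ/K
dS_surr = -1486.9040/645.2890 = -2.3042 kJ/K
dS_gen = 4.4851 - 2.3042 = 2.1809 kJ/K (irreversible)

dS_gen = 2.1809 kJ/K, irreversible


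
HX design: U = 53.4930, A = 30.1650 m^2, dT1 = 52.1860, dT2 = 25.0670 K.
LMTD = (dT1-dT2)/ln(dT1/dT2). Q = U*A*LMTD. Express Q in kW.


LMTD = 36.9841 K
Q = 53.4930 * 30.1650 * 36.9841 = 59678.0694 W = 59.6781 kW

59.6781 kW


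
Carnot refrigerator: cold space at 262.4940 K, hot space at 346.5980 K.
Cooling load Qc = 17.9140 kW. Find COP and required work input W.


COP = 262.4940 / 84.1040 = 3.1211
W = 17.9140 / 3.1211 = 5.7397 kW

COP = 3.1211, W = 5.7397 kW


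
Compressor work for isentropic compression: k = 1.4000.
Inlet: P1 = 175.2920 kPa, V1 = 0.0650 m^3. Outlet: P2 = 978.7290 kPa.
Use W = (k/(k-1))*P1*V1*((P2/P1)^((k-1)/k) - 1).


(k-1)/k = 0.2857
(P2/P1)^exp = 1.6346
W = 3.5000 * 175.2920 * 0.0650 * (1.6346 - 1) = 25.3055 kJ

25.3055 kJ


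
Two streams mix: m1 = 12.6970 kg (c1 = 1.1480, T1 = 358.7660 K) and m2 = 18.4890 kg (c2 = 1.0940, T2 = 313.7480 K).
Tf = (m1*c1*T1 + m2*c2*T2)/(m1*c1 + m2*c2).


num = 11575.5993
den = 34.8031
Tf = 332.6023 K

332.6023 K


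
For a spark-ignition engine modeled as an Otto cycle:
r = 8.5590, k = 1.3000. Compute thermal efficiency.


r^(k-1) = 1.9043
eta = 1 - 1/1.9043 = 0.4749 = 47.4862%

47.4862%


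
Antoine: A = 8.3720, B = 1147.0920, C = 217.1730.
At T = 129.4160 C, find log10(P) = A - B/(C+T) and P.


C+T = 346.5890
B/(C+T) = 3.3097
log10(P) = 8.3720 - 3.3097 = 5.0623
P = 10^5.0623 = 115435.4706 mmHg

115435.4706 mmHg


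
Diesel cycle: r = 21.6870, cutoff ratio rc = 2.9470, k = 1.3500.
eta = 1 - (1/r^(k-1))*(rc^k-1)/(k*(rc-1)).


r^(k-1) = 2.9354
rc^k = 4.3019
eta = 0.5720 = 57.2045%

57.2045%


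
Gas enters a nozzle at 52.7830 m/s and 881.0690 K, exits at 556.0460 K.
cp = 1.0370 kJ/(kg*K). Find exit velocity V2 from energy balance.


dT = 325.0230 K
2*cp*1000*dT = 674097.7020
V1^2 = 2786.0451
V2 = sqrt(676883.7471) = 822.7294 m/s

822.7294 m/s


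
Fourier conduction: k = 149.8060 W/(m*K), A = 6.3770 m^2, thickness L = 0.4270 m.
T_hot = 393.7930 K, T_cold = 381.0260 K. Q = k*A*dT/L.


dT = 12.7670 K
Q = 149.8060 * 6.3770 * 12.7670 / 0.4270 = 28563.1834 W

28563.1834 W


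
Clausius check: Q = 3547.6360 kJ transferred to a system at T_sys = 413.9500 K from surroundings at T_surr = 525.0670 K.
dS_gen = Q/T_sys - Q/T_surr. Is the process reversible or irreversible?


dS_sys = 3547.6360/413.9500 = 8.5702 kJ/K
dS_surr = -3547.6360/525.0670 = -6.7565 kJ/K
dS_gen = 8.5702 - 6.7565 = 1.8137 kJ/K (irreversible)

dS_gen = 1.8137 kJ/K, irreversible


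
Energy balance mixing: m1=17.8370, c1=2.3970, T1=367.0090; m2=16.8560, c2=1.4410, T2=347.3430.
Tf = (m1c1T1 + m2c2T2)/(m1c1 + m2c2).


num = 24128.3623
den = 67.0448
Tf = 359.8843 K

359.8843 K


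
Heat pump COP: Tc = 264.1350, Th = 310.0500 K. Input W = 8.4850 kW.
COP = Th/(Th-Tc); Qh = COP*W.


COP = 310.0500 / 45.9150 = 6.7527
Qh = 6.7527 * 8.4850 = 57.2966 kW

COP = 6.7527, Qh = 57.2966 kW


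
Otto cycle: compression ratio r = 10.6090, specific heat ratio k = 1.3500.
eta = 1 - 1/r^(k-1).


r^(k-1) = 2.2855
eta = 1 - 1/2.2855 = 0.5625 = 56.2464%

56.2464%


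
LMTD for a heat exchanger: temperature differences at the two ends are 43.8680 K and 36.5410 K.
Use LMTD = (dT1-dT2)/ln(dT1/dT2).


dT1/dT2 = 1.2005
ln(dT1/dT2) = 0.1828
LMTD = 7.3270 / 0.1828 = 40.0930 K

40.0930 K


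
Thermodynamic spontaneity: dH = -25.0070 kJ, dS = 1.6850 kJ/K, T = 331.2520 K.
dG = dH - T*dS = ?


T*dS = 331.2520 * 1.6850 = 558.1596 kJ
dG = -25.0070 - 558.1596 = -583.1666 kJ (spontaneous)

dG = -583.1666 kJ, spontaneous


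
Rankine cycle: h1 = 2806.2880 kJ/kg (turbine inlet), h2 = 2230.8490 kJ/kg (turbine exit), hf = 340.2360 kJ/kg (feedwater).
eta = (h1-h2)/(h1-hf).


W = 575.4390 kJ/kg
Q_in = 2466.0520 kJ/kg
eta = 0.2333 = 23.3344%

eta = 23.3344%


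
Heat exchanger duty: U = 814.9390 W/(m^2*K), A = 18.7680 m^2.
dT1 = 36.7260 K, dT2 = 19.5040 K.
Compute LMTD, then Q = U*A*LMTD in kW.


LMTD = 27.2127 K
Q = 814.9390 * 18.7680 * 27.2127 = 416212.7155 W = 416.2127 kW

416.2127 kW


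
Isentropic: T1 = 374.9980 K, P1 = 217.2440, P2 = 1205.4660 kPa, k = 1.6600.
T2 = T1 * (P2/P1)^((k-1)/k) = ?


(k-1)/k = 0.3976
(P2/P1)^exp = 1.9765
T2 = 374.9980 * 1.9765 = 741.1712 K

741.1712 K


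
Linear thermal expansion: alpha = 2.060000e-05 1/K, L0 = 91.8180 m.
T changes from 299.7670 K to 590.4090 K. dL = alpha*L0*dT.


dT = 290.6420 K
dL = 2.060000e-05 * 91.8180 * 290.6420 = 0.549735 m
L_final = 92.367735 m

dL = 0.549735 m


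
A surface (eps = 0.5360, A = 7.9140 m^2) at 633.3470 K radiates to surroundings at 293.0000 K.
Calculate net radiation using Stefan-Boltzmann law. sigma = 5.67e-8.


T^4 = 1.6090e+11
Tsurr^4 = 7.3701e+09
Q = 0.5360 * 5.67e-8 * 7.9140 * 1.5353e+11 = 36927.3674 W

36927.3674 W


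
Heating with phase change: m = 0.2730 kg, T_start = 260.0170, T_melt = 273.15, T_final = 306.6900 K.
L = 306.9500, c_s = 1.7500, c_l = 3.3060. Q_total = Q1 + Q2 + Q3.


Q1 (sensible, solid) = 0.2730 * 1.7500 * 13.1330 = 6.2743 kJ
Q2 (latent) = 0.2730 * 306.9500 = 83.7974 kJ
Q3 (sensible, liquid) = 0.2730 * 3.3060 * 33.5400 = 30.2711 kJ
Q_total = 120.3428 kJ

120.3428 kJ


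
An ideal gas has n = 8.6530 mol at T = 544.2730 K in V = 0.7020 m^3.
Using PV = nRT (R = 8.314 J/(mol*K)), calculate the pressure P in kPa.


P = nRT/V = 8.6530 * 8.314 * 544.2730 / 0.7020
= 39155.5668 / 0.7020 = 55777.1606 Pa = 55.7772 kPa

55.7772 kPa


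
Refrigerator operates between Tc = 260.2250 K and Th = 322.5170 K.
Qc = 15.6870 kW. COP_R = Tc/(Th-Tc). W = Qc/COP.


COP = 260.2250 / 62.2920 = 4.1775
W = 15.6870 / 4.1775 = 3.7551 kW

COP = 4.1775, W = 3.7551 kW


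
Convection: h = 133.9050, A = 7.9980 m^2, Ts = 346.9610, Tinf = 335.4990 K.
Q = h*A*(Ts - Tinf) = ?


dT = 11.4620 K
Q = 133.9050 * 7.9980 * 11.4620 = 12275.4832 W

12275.4832 W


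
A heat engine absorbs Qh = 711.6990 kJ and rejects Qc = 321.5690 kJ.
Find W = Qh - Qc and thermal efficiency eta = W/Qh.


W = 711.6990 - 321.5690 = 390.1300 kJ
eta = 390.1300 / 711.6990 = 0.5482 = 54.8167%

W = 390.1300 kJ, eta = 54.8167%


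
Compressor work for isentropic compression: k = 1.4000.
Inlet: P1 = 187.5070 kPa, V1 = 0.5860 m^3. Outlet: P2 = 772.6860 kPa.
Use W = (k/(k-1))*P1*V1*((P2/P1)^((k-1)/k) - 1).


(k-1)/k = 0.2857
(P2/P1)^exp = 1.4987
W = 3.5000 * 187.5070 * 0.5860 * (1.4987 - 1) = 191.7824 kJ

191.7824 kJ


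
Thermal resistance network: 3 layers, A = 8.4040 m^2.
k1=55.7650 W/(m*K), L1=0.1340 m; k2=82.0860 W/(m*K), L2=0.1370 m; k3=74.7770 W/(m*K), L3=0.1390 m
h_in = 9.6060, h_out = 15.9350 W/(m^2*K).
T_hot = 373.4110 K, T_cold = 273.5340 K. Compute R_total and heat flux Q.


R_conv_in = 1/(9.6060*8.4040) = 0.0124
R_1 = 0.1340/(55.7650*8.4040) = 0.0003
R_2 = 0.1370/(82.0860*8.4040) = 0.0002
R_3 = 0.1390/(74.7770*8.4040) = 0.0002
R_conv_out = 1/(15.9350*8.4040) = 0.0075
R_total = 0.0206 K/W
Q = 99.8770 / 0.0206 = 4857.8002 W

R_total = 0.0206 K/W, Q = 4857.8002 W


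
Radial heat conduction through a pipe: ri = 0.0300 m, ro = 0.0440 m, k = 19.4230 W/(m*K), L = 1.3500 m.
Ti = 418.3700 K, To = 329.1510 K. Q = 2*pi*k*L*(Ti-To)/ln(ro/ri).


dT = 89.2190 K
ln(ro/ri) = 0.3830
Q = 2*pi*19.4230*1.3500*89.2190 / 0.3830 = 38379.3230 W

38379.3230 W


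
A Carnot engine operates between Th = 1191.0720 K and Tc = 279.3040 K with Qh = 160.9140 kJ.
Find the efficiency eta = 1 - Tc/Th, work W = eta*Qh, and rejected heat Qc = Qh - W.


eta = 1 - 279.3040/1191.0720 = 0.7655
W = 0.7655 * 160.9140 = 123.1800 kJ
Qc = 160.9140 - 123.1800 = 37.7340 kJ

eta = 76.5502%, W = 123.1800 kJ, Qc = 37.7340 kJ


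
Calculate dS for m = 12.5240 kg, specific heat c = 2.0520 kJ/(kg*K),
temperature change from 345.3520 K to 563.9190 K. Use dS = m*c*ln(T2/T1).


T2/T1 = 1.6329
ln(T2/T1) = 0.4903
dS = 12.5240 * 2.0520 * 0.4903 = 12.6015 kJ/K

12.6015 kJ/K


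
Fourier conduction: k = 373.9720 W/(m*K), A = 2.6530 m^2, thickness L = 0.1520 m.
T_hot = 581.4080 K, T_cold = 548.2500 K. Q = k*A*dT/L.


dT = 33.1580 K
Q = 373.9720 * 2.6530 * 33.1580 / 0.1520 = 216431.8024 W

216431.8024 W


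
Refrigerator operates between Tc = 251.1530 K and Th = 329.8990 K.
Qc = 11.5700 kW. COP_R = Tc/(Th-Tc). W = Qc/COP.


COP = 251.1530 / 78.7460 = 3.1894
W = 11.5700 / 3.1894 = 3.6276 kW

COP = 3.1894, W = 3.6276 kW


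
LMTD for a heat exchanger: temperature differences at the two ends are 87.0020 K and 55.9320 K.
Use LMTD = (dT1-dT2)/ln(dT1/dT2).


dT1/dT2 = 1.5555
ln(dT1/dT2) = 0.4418
LMTD = 31.0700 / 0.4418 = 70.3268 K

70.3268 K


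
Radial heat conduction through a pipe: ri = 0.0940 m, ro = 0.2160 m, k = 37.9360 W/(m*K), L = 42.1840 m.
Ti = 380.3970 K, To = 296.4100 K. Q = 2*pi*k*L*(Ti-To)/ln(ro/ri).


dT = 83.9870 K
ln(ro/ri) = 0.8320
Q = 2*pi*37.9360*42.1840*83.9870 / 0.8320 = 1015024.3317 W

1015024.3317 W


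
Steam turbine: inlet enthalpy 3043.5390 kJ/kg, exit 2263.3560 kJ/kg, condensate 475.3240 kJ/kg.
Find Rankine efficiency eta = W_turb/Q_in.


W = 780.1830 kJ/kg
Q_in = 2568.2150 kJ/kg
eta = 0.3038 = 30.3784%

eta = 30.3784%


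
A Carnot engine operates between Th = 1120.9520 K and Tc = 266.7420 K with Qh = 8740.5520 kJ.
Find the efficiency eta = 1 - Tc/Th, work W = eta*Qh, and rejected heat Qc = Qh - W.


eta = 1 - 266.7420/1120.9520 = 0.7620
W = 0.7620 * 8740.5520 = 6660.6482 kJ
Qc = 8740.5520 - 6660.6482 = 2079.9038 kJ

eta = 76.2040%, W = 6660.6482 kJ, Qc = 2079.9038 kJ


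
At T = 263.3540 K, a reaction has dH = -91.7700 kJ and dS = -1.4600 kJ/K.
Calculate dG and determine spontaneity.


T*dS = 263.3540 * -1.4600 = -384.4968 kJ
dG = -91.7700 + 384.4968 = 292.7268 kJ (non-spontaneous)

dG = 292.7268 kJ, non-spontaneous


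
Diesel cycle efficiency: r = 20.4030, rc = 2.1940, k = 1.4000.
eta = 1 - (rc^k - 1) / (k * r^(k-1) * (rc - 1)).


r^(k-1) = 3.3410
rc^k = 3.0042
eta = 0.6411 = 64.1132%

64.1132%


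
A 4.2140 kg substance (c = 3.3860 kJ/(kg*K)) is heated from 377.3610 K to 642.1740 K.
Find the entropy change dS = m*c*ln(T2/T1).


T2/T1 = 1.7017
ln(T2/T1) = 0.5317
dS = 4.2140 * 3.3860 * 0.5317 = 7.5860 kJ/K

7.5860 kJ/K


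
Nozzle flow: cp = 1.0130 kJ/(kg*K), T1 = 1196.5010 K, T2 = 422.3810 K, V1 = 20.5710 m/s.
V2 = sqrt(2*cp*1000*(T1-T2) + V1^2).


dT = 774.1200 K
2*cp*1000*dT = 1568367.1200
V1^2 = 423.1660
V2 = sqrt(1568790.2860) = 1252.5136 m/s

1252.5136 m/s


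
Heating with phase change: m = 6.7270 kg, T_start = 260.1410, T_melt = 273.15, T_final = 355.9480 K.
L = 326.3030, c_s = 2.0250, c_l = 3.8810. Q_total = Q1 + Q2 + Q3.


Q1 (sensible, solid) = 6.7270 * 2.0250 * 13.0090 = 177.2109 kJ
Q2 (latent) = 6.7270 * 326.3030 = 2195.0403 kJ
Q3 (sensible, liquid) = 6.7270 * 3.8810 * 82.7980 = 2161.6477 kJ
Q_total = 4533.8989 kJ

4533.8989 kJ


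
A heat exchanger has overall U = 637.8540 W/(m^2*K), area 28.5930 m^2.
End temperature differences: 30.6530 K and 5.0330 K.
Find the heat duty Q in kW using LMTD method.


LMTD = 14.1804 K
Q = 637.8540 * 28.5930 * 14.1804 = 258625.0865 W = 258.6251 kW

258.6251 kW


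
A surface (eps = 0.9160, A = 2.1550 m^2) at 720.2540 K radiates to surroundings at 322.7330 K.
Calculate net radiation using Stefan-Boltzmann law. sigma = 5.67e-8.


T^4 = 2.6912e+11
Tsurr^4 = 1.0849e+10
Q = 0.9160 * 5.67e-8 * 2.1550 * 2.5827e+11 = 28906.7147 W

28906.7147 W


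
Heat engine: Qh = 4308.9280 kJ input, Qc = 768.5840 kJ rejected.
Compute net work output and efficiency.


W = 4308.9280 - 768.5840 = 3540.3440 kJ
eta = 3540.3440 / 4308.9280 = 0.8216 = 82.1630%

W = 3540.3440 kJ, eta = 82.1630%


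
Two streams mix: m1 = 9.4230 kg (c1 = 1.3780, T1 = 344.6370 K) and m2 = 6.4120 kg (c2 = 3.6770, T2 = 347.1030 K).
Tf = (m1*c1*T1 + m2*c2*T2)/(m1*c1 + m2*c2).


num = 12658.6960
den = 36.5618
Tf = 346.2272 K

346.2272 K


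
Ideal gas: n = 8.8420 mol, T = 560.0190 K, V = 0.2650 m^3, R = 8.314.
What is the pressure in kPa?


P = nRT/V = 8.8420 * 8.314 * 560.0190 / 0.2650
= 41168.3340 / 0.2650 = 155352.2038 Pa = 155.3522 kPa

155.3522 kPa


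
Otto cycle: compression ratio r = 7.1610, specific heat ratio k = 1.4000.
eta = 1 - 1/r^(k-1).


r^(k-1) = 2.1978
eta = 1 - 1/2.1978 = 0.5450 = 54.5001%

54.5001%


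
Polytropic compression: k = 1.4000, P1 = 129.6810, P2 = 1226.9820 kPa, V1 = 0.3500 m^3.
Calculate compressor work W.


(k-1)/k = 0.2857
(P2/P1)^exp = 1.9004
W = 3.5000 * 129.6810 * 0.3500 * (1.9004 - 1) = 143.0377 kJ

143.0377 kJ


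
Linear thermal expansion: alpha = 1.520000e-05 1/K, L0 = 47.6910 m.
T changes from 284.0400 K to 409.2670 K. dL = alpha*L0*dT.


dT = 125.2270 K
dL = 1.520000e-05 * 47.6910 * 125.2270 = 0.090777 m
L_final = 47.781777 m

dL = 0.090777 m


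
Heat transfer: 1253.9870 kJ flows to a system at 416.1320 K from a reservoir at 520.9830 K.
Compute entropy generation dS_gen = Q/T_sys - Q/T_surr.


dS_sys = 1253.9870/416.1320 = 3.0134 kJ/K
dS_surr = -1253.9870/520.9830 = -2.4070 kJ/K
dS_gen = 3.0134 - 2.4070 = 0.6065 kJ/K (irreversible)

dS_gen = 0.6065 kJ/K, irreversible


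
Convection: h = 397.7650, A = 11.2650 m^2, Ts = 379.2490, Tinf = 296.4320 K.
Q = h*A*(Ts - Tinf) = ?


dT = 82.8170 K
Q = 397.7650 * 11.2650 * 82.8170 = 371088.2956 W

371088.2956 W


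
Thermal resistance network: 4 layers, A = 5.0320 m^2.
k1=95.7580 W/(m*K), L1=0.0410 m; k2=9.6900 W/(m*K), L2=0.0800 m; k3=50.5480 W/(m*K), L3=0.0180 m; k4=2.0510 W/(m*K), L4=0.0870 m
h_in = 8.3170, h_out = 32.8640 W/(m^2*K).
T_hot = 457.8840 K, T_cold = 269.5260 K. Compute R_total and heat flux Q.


R_conv_in = 1/(8.3170*5.0320) = 0.0239
R_1 = 0.0410/(95.7580*5.0320) = 8.5088e-05
R_2 = 0.0800/(9.6900*5.0320) = 0.0016
R_3 = 0.0180/(50.5480*5.0320) = 7.0767e-05
R_4 = 0.0870/(2.0510*5.0320) = 0.0084
R_conv_out = 1/(32.8640*5.0320) = 0.0060
R_total = 0.0402 K/W
Q = 188.3580 / 0.0402 = 4689.3191 W

R_total = 0.0402 K/W, Q = 4689.3191 W


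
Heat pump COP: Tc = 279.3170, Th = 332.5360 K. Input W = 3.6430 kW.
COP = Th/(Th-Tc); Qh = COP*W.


COP = 332.5360 / 53.2190 = 6.2484
Qh = 6.2484 * 3.6430 = 22.7631 kW

COP = 6.2484, Qh = 22.7631 kW


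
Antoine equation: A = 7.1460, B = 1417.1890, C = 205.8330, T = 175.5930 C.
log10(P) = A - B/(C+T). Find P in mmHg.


C+T = 381.4260
B/(C+T) = 3.7155
log10(P) = 7.1460 - 3.7155 = 3.4305
P = 10^3.4305 = 2694.6240 mmHg

2694.6240 mmHg


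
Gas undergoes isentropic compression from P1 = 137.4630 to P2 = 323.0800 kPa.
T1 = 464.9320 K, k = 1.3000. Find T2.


(k-1)/k = 0.2308
(P2/P1)^exp = 1.2180
T2 = 464.9320 * 1.2180 = 566.2830 K

566.2830 K


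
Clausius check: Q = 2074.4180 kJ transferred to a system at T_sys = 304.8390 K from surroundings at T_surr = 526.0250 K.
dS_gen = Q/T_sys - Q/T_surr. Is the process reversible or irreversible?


dS_sys = 2074.4180/304.8390 = 6.8050 kJ/K
dS_surr = -2074.4180/526.0250 = -3.9436 kJ/K
dS_gen = 6.8050 - 3.9436 = 2.8614 kJ/K (irreversible)

dS_gen = 2.8614 kJ/K, irreversible


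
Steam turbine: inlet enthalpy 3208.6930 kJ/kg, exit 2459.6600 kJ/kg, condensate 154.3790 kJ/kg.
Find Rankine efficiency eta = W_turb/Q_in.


W = 749.0330 kJ/kg
Q_in = 3054.3140 kJ/kg
eta = 0.2452 = 24.5238%

eta = 24.5238%


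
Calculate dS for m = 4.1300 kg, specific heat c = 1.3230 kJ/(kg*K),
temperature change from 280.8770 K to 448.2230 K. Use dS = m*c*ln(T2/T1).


T2/T1 = 1.5958
ln(T2/T1) = 0.4674
dS = 4.1300 * 1.3230 * 0.4674 = 2.5537 kJ/K

2.5537 kJ/K
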